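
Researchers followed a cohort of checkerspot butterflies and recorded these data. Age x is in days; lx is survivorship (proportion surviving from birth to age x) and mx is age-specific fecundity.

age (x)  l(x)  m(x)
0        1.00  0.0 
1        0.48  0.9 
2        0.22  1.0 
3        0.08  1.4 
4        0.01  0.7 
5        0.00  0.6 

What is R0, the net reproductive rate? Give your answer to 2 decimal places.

lx·mx by age: 0, 0.432, 0.22, 0.112, 0.007, 0
R0 = Σ lx·mx = 0.771 → 0.77

0.77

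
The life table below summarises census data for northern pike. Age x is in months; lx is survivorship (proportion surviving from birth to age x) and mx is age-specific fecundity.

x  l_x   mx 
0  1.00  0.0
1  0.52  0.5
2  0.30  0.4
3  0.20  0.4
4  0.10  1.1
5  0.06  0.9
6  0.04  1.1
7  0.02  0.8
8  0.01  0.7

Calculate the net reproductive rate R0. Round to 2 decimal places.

lx·mx by age: 0, 0.26, 0.12, 0.08, 0.11, 0.054, 0.044, 0.016, 0.007
R0 = Σ lx·mx = 0.691 → 0.69

0.69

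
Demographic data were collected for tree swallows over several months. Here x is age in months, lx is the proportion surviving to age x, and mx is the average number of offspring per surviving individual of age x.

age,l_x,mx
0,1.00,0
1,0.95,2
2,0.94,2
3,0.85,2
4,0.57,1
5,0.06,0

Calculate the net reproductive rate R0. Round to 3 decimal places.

lx·mx by age: 0, 1.9, 1.88, 1.7, 0.57, 0
R0 = Σ lx·mx = 6.05 → 6.050

6.050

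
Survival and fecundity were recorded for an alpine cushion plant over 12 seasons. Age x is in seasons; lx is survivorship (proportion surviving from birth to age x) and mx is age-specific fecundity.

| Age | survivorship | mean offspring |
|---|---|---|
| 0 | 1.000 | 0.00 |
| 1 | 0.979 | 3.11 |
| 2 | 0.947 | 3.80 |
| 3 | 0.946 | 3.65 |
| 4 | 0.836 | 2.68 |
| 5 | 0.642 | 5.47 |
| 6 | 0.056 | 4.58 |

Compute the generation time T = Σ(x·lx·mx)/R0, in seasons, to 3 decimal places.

3.021

lx·mx: 0, 3.04469, 3.5986, 3.4529, 2.24048, 3.51174, 0.25648 → R0 = 16.10489
x·lx·mx: 0, 3.04469, 7.1972, 10.3587, 8.96192, 17.5587, 1.53888 → Σ = 48.66009
T = 48.66009 / 16.10489 = 3.021448… → 3.021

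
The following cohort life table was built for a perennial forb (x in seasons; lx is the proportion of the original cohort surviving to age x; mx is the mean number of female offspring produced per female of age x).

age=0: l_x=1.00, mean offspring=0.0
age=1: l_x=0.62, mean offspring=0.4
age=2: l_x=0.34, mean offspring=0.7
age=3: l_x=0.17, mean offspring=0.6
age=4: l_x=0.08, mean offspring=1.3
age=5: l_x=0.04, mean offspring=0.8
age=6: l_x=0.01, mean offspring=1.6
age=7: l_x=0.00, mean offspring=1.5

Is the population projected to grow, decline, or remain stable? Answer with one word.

R0 = Σ lx·mx = 0 + 0.248 + 0.238 + 0.102 + 0.104 + 0.032 + 0.016 + 0 = 0.74
R0 < 1, so the population is declining.

declining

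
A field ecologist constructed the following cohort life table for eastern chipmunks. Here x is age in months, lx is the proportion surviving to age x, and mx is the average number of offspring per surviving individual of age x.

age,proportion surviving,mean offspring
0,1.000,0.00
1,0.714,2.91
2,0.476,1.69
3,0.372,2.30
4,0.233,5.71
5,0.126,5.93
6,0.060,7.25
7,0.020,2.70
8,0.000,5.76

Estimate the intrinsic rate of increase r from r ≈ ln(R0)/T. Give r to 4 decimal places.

R0 = Σ lx·mx = 0 + 2.07774 + 0.80444 + 0.8556 + 1.33043 + 0.74718 + 0.435 + 0.054 + 0 = 6.30439
Σ x·lx·mx = 18.29904; T = 18.29904/6.30439 = 2.90259…
r ≈ ln(R0)/T = ln(6.30439)/2.90259… = 0.634347… → 0.6343

0.6343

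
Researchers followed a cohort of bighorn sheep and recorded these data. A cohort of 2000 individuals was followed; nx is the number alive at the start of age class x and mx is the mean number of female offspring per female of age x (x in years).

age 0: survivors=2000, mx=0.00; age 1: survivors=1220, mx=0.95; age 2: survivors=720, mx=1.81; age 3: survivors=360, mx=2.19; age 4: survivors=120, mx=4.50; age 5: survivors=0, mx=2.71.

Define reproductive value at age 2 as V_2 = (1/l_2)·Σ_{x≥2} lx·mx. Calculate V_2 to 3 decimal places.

lx = nx/n0 = nx/2000: 1, 0.61, 0.36, 0.18, 0.06, 0
lx·mx for x ≥ 2: 0.6516, 0.3942, 0.27, 0 → sum = 1.3158
V_2 = 1.3158 / l_2 = 1.3158 / 0.36 = 3.655 → 3.655

3.655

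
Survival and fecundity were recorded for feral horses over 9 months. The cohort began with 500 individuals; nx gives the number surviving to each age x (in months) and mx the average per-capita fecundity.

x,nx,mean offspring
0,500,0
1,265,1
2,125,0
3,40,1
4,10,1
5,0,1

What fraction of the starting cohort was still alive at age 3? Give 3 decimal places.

l_3 = n_3/n_0 = 40/500 = 0.08 → 0.080

0.080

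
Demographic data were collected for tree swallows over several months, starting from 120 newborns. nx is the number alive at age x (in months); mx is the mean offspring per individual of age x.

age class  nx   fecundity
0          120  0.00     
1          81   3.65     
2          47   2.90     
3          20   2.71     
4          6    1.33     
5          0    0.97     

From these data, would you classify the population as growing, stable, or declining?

growing

lx = nx/n0 = nx/120: 1, 0.675, 0.39167…, 0.16667…, 0.05, 0
R0 = Σ lx·mx = 0 + 2.46375 + 1.135833… + 0.451667… + 0.0665 + 0 = 4.11775…
R0 > 1, so the population is growing.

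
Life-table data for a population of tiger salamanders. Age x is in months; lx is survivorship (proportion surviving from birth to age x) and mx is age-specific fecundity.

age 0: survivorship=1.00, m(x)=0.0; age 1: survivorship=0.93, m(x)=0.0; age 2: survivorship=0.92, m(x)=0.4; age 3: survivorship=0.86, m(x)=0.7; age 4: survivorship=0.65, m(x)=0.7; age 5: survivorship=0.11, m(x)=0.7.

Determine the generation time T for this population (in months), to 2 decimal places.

lx·mx: 0, 0, 0.368, 0.602, 0.455, 0.077 → R0 = 1.502
x·lx·mx: 0, 0, 0.736, 1.806, 1.82, 0.385 → Σ = 4.747
T = 4.747 / 1.502 = 3.160453… → 3.16

3.16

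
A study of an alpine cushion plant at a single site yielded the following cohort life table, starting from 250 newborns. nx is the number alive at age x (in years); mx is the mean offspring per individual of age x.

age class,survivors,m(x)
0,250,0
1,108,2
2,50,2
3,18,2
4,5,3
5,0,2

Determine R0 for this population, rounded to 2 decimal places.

1.47

lx = nx/n0 = nx/250: 1, 0.432, 0.2, 0.072, 0.02, 0
lx·mx by age: 0, 0.864, 0.4, 0.144, 0.06, 0
R0 = Σ lx·mx = 1.468 → 1.47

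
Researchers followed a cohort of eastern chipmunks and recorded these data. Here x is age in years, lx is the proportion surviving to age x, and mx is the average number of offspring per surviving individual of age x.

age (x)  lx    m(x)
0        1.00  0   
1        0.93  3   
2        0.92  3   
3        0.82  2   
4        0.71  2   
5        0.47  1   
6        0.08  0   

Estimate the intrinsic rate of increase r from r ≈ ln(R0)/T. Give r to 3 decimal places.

R0 = Σ lx·mx = 0 + 2.79 + 2.76 + 1.64 + 1.42 + 0.47 + 0 = 9.08
Σ x·lx·mx = 21.26; T = 21.26/9.08 = 2.34141…
r ≈ ln(R0)/T = ln(9.08)/2.34141… = 0.9422… → 0.942

0.942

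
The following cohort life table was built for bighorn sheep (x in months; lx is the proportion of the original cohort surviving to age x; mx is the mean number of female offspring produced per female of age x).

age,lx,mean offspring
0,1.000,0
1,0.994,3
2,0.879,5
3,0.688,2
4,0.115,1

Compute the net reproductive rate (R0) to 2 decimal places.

lx·mx by age: 0, 2.982, 4.395, 1.376, 0.115
R0 = Σ lx·mx = 8.868 → 8.87

8.87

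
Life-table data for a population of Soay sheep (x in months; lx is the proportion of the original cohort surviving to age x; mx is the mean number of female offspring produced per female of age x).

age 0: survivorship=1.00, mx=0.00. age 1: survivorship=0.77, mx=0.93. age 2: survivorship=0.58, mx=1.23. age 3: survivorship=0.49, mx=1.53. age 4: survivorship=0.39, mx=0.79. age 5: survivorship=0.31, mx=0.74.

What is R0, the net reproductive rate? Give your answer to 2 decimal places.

2.72

lx·mx by age: 0, 0.7161, 0.7134, 0.7497, 0.3081, 0.2294
R0 = Σ lx·mx = 2.7167 → 2.72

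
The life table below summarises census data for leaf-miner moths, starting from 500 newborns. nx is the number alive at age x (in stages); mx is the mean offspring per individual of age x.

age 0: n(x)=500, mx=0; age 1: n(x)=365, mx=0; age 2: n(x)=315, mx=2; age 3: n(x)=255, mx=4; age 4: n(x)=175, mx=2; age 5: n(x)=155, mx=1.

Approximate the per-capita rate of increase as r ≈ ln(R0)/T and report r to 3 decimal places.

0.485

lx = nx/n0 = nx/500: 1, 0.73, 0.63, 0.51, 0.35, 0.31
R0 = Σ lx·mx = 0 + 0 + 1.26 + 2.04 + 0.7 + 0.31 = 4.31
Σ x·lx·mx = 12.99; T = 12.99/4.31 = 3.01392…
r ≈ ln(R0)/T = ln(4.31)/3.01392… = 0.48473… → 0.485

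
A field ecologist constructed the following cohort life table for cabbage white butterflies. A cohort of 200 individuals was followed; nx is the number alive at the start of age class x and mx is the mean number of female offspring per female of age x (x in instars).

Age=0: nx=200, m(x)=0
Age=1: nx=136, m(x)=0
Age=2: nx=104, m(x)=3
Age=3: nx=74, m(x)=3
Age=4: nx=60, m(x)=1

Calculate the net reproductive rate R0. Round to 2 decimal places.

lx = nx/n0 = nx/200: 1, 0.68, 0.52, 0.37, 0.3
lx·mx by age: 0, 0, 1.56, 1.11, 0.3
R0 = Σ lx·mx = 2.97 → 2.97

2.97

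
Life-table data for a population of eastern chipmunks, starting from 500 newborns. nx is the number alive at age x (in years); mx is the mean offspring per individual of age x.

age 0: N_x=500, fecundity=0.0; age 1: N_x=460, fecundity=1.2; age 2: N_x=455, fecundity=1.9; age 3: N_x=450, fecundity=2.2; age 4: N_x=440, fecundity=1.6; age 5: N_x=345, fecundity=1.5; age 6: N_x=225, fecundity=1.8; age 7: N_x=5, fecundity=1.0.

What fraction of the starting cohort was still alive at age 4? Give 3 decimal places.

0.880

l_4 = n_4/n_0 = 440/500 = 0.88 → 0.880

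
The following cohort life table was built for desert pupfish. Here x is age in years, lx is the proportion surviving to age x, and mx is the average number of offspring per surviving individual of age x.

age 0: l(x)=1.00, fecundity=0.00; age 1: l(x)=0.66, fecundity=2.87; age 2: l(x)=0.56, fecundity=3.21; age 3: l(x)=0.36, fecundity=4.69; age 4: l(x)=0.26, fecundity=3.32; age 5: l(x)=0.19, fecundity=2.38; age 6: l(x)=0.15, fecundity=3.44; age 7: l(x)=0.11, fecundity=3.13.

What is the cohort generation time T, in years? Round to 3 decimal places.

2.882

lx·mx: 0, 1.8942, 1.7976, 1.6884, 0.8632, 0.4522, 0.516, 0.3443 → R0 = 7.5559
x·lx·mx: 0, 1.8942, 3.5952, 5.0652, 3.4528, 2.261, 3.096, 2.4101 → Σ = 21.7745
T = 21.7745 / 7.5559 = 2.881788… → 2.882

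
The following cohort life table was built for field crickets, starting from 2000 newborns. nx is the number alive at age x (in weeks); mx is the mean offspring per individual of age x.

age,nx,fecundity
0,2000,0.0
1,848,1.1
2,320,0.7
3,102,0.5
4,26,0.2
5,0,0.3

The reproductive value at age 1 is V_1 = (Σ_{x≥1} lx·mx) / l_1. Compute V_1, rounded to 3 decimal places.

1.430

lx = nx/n0 = nx/2000: 1, 0.424, 0.16, 0.051, 0.013, 0
lx·mx for x ≥ 1: 0.4664, 0.112, 0.0255, 0.0026, 0 → sum = 0.6065
V_1 = 0.6065 / l_1 = 0.6065 / 0.424 = 1.430425… → 1.430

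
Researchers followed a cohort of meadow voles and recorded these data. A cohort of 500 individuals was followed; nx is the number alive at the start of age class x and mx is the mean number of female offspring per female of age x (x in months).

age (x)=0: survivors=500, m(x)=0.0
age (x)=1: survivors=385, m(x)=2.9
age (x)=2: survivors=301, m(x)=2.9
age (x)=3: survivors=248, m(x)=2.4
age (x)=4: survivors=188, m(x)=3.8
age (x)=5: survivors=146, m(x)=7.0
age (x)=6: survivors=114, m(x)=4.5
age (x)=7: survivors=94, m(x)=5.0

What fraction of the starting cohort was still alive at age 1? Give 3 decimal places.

0.770

l_1 = n_1/n_0 = 385/500 = 0.77 → 0.770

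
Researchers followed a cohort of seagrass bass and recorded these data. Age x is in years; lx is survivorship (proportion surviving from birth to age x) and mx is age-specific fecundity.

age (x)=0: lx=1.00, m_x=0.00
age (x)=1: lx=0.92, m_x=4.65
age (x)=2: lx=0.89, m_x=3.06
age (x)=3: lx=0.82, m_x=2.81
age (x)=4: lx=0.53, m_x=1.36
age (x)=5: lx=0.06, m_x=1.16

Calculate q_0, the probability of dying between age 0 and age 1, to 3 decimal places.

0.080

q_0 = (l_0 − l_1) / l_0 = (1 − 0.92) / 1
     = 0.08 / 1 = 0.08 → 0.080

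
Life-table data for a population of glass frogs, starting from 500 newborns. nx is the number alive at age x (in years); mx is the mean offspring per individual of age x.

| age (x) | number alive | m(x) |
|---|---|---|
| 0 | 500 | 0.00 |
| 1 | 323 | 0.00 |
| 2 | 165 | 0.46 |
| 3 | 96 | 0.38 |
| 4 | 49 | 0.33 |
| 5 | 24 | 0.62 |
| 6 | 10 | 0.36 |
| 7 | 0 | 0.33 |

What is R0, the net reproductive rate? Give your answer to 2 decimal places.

0.29

lx = nx/n0 = nx/500: 1, 0.646, 0.33, 0.192, 0.098, 0.048, 0.02, 0
lx·mx by age: 0, 0, 0.1518, 0.07296, 0.03234, 0.02976, 0.0072, 0
R0 = Σ lx·mx = 0.29406 → 0.29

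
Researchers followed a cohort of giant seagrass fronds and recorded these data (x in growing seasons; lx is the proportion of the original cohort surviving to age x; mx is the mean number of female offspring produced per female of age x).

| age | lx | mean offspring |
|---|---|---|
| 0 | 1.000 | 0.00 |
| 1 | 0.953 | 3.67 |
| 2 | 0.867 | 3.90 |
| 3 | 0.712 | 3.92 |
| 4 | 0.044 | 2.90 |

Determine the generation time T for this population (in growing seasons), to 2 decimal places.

lx·mx: 0, 3.49751, 3.3813, 2.79104, 0.1276 → R0 = 9.79745
x·lx·mx: 0, 3.49751, 6.7626, 8.37312, 0.5104 → Σ = 19.14363
T = 19.14363 / 9.79745 = 1.95394… → 1.95

1.95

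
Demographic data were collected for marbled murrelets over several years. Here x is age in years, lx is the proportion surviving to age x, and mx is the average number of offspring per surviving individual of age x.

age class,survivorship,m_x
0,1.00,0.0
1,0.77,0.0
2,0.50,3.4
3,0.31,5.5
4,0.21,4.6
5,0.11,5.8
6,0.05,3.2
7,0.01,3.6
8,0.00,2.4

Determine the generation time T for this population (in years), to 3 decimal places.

3.224

lx·mx: 0, 0, 1.7, 1.705, 0.966, 0.638, 0.16, 0.036, 0 → R0 = 5.205
x·lx·mx: 0, 0, 3.4, 5.115, 3.864, 3.19, 0.96, 0.252, 0 → Σ = 16.781
T = 16.781 / 5.205 = 3.224015… → 3.224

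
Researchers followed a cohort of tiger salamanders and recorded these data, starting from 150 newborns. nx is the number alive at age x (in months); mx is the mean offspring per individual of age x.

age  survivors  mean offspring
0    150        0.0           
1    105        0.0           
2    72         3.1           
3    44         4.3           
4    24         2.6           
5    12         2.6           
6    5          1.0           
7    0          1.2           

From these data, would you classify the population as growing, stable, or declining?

growing

lx = nx/n0 = nx/150: 1, 0.7, 0.48, 0.29333…, 0.16, 0.08, 0.03333…, 0
R0 = Σ lx·mx = 0 + 0 + 1.488 + 1.261333… + 0.416 + 0.208 + 0.033333… + 0 = 3.406667…
R0 > 1, so the population is growing.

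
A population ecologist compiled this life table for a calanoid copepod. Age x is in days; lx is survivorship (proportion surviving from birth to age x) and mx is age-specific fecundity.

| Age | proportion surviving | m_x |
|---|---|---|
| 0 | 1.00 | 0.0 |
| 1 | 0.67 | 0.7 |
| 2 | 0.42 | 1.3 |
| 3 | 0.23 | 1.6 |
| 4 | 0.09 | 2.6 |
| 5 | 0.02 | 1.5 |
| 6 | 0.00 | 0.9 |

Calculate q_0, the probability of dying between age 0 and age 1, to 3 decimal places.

0.330

q_0 = (l_0 − l_1) / l_0 = (1 − 0.67) / 1
     = 0.33 / 1 = 0.33 → 0.330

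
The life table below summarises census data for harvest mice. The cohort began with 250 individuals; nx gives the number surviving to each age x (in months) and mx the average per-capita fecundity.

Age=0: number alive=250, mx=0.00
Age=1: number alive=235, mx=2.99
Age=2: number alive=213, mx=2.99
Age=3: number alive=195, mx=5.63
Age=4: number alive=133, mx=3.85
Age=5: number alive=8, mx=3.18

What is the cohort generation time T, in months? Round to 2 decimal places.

2.50

lx = nx/n0 = nx/250: 1, 0.94, 0.852, 0.78, 0.532, 0.032
lx·mx: 0, 2.8106, 2.54748, 4.3914, 2.0482, 0.10176 → R0 = 11.89944
x·lx·mx: 0, 2.8106, 5.09496, 13.1742, 8.1928, 0.5088 → Σ = 29.78136
T = 29.78136 / 11.89944 = 2.502753… → 2.50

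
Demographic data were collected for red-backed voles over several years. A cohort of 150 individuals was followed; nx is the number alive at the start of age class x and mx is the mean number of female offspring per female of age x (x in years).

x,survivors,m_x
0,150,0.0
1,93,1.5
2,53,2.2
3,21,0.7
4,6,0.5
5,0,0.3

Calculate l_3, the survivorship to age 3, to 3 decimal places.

0.140

l_3 = n_3/n_0 = 21/150 = 0.14 → 0.140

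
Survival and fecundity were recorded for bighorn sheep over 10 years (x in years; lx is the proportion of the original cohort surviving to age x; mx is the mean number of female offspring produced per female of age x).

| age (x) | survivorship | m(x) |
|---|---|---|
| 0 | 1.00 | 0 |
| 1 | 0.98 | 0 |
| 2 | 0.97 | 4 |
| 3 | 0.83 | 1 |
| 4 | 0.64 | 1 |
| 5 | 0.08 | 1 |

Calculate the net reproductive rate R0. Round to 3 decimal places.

5.430

lx·mx by age: 0, 0, 3.88, 0.83, 0.64, 0.08
R0 = Σ lx·mx = 5.43 → 5.430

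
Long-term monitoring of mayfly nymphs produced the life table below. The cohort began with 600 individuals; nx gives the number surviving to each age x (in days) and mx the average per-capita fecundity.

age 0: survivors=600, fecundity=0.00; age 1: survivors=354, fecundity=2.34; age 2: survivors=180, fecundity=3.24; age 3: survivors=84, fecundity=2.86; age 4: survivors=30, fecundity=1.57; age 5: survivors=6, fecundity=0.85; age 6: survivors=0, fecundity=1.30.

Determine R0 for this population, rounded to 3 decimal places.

2.840

lx = nx/n0 = nx/600: 1, 0.59, 0.3, 0.14, 0.05, 0.01, 0
lx·mx by age: 0, 1.3806, 0.972, 0.4004, 0.0785, 0.0085, 0
R0 = Σ lx·mx = 2.84 → 2.840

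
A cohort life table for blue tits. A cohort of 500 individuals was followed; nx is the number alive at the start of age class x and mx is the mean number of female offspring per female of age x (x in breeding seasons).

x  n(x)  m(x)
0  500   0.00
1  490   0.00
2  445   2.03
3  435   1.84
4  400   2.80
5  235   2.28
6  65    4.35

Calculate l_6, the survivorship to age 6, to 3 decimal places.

l_6 = n_6/n_0 = 65/500 = 0.13 → 0.130

0.130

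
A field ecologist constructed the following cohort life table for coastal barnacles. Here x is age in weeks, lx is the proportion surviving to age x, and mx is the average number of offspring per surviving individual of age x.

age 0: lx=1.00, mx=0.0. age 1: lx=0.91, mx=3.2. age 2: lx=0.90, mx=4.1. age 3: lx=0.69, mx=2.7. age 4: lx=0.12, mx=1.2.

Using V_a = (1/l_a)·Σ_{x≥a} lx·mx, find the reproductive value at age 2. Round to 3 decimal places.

lx·mx for x ≥ 2: 3.69, 1.863, 0.144 → sum = 5.697
V_2 = 5.697 / l_2 = 5.697 / 0.9 = 6.33 → 6.330

6.330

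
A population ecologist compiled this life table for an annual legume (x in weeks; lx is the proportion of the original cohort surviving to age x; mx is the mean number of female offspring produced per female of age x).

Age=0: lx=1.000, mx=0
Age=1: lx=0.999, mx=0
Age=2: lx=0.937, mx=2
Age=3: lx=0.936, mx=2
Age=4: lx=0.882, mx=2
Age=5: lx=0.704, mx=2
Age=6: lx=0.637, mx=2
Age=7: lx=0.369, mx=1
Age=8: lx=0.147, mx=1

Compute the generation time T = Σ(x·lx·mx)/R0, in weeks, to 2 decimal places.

lx·mx: 0, 0, 1.874, 1.872, 1.764, 1.408, 1.274, 0.369, 0.147 → R0 = 8.708
x·lx·mx: 0, 0, 3.748, 5.616, 7.056, 7.04, 7.644, 2.583, 1.176 → Σ = 34.863
T = 34.863 / 8.708 = 4.00356… → 4.00

4.00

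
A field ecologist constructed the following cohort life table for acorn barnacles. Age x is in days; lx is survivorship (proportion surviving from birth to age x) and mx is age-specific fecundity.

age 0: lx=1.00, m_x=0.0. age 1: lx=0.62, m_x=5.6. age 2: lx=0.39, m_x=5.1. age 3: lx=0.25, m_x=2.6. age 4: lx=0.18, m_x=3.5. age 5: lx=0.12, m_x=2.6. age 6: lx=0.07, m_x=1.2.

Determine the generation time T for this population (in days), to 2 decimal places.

1.96

lx·mx: 0, 3.472, 1.989, 0.65, 0.63, 0.312, 0.084 → R0 = 7.137
x·lx·mx: 0, 3.472, 3.978, 1.95, 2.52, 1.56, 0.504 → Σ = 13.984
T = 13.984 / 7.137 = 1.959367… → 1.96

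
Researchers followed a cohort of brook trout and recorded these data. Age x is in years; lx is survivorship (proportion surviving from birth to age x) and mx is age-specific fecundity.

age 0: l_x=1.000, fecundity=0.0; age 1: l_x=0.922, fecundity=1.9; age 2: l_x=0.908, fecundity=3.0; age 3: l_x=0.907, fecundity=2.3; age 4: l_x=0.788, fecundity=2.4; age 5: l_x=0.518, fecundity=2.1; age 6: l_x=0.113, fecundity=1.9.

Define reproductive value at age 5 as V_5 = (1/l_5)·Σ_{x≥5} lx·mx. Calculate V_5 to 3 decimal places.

2.514

lx·mx for x ≥ 5: 1.0878, 0.2147 → sum = 1.3025
V_5 = 1.3025 / l_5 = 1.3025 / 0.518 = 2.514479… → 2.514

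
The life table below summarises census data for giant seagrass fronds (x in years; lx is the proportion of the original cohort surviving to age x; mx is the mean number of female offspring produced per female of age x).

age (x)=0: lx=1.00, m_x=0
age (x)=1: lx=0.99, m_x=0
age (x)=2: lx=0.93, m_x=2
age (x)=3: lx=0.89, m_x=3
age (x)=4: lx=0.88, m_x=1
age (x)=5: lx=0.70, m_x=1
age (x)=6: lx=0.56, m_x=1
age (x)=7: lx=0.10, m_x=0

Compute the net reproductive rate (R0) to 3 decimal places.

lx·mx by age: 0, 0, 1.86, 2.67, 0.88, 0.7, 0.56, 0
R0 = Σ lx·mx = 6.67 → 6.670

6.670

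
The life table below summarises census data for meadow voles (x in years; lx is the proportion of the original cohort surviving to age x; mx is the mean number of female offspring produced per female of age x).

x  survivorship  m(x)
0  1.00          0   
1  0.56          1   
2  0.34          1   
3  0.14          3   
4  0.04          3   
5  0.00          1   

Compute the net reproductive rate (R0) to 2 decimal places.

1.44

lx·mx by age: 0, 0.56, 0.34, 0.42, 0.12, 0
R0 = Σ lx·mx = 1.44 → 1.44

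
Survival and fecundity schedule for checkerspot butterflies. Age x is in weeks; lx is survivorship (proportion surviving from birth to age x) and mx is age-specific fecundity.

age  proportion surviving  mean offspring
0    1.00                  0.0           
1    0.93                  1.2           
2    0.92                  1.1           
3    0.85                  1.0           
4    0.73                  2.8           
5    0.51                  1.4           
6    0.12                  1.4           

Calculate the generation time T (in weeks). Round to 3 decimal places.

lx·mx: 0, 1.116, 1.012, 0.85, 2.044, 0.714, 0.168 → R0 = 5.904
x·lx·mx: 0, 1.116, 2.024, 2.55, 8.176, 3.57, 1.008 → Σ = 18.444
T = 18.444 / 5.904 = 3.123984… → 3.124

3.124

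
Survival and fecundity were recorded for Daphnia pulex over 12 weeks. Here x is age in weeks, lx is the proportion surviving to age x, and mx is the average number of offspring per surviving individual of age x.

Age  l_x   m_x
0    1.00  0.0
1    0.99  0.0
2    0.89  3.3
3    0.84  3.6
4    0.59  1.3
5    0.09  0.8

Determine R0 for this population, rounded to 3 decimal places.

lx·mx by age: 0, 0, 2.937, 3.024, 0.767, 0.072
R0 = Σ lx·mx = 6.8 → 6.800

6.800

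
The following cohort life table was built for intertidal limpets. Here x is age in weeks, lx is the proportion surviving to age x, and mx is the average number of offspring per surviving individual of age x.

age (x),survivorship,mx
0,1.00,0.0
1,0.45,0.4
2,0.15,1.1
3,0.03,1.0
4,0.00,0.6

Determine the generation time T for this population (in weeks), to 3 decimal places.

1.600

lx·mx: 0, 0.18, 0.165, 0.03, 0 → R0 = 0.375
x·lx·mx: 0, 0.18, 0.33, 0.09, 0 → Σ = 0.6
T = 0.6 / 0.375 = 1.6 → 1.600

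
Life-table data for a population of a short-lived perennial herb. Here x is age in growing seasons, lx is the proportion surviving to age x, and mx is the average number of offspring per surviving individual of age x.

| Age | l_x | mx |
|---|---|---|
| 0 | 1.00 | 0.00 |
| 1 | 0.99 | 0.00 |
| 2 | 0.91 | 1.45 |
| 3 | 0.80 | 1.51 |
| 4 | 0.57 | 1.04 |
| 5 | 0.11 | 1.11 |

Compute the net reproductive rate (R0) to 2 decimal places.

3.24

lx·mx by age: 0, 0, 1.3195, 1.208, 0.5928, 0.1221
R0 = Σ lx·mx = 3.2424 → 3.24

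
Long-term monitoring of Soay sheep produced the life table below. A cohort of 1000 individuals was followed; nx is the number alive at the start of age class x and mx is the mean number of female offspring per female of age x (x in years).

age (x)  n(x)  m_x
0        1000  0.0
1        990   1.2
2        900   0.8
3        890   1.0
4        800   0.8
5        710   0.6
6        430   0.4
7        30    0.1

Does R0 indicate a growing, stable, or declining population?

growing

lx = nx/n0 = nx/1000: 1, 0.99, 0.9, 0.89, 0.8, 0.71, 0.43, 0.03
R0 = Σ lx·mx = 0 + 1.188 + 0.72 + 0.89 + 0.64 + 0.426 + 0.172 + 0.003 = 4.039
R0 > 1, so the population is growing.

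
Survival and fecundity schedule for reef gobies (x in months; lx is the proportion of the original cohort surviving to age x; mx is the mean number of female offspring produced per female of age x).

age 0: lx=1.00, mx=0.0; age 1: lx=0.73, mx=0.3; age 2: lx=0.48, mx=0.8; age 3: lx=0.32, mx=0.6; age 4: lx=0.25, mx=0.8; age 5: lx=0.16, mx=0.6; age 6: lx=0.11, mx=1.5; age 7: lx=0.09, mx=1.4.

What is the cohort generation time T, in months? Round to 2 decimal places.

lx·mx: 0, 0.219, 0.384, 0.192, 0.2, 0.096, 0.165, 0.126 → R0 = 1.382
x·lx·mx: 0, 0.219, 0.768, 0.576, 0.8, 0.48, 0.99, 0.882 → Σ = 4.715
T = 4.715 / 1.382 = 3.411722… → 3.41

3.41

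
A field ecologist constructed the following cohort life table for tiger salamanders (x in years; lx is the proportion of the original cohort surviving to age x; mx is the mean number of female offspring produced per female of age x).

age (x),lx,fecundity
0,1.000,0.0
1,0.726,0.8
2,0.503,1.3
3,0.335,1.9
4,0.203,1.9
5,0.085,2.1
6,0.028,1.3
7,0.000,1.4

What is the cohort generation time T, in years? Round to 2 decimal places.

2.61

lx·mx: 0, 0.5808, 0.6539, 0.6365, 0.3857, 0.1785, 0.0364, 0 → R0 = 2.4718
x·lx·mx: 0, 0.5808, 1.3078, 1.9095, 1.5428, 0.8925, 0.2184, 0 → Σ = 6.4518
T = 6.4518 / 2.4718 = 2.610163… → 2.61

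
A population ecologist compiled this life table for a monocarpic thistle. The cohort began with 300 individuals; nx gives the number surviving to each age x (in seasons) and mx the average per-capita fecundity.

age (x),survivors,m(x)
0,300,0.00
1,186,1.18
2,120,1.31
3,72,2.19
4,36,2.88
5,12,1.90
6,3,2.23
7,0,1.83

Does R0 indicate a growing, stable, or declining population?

growing

lx = nx/n0 = nx/300: 1, 0.62, 0.4, 0.24, 0.12, 0.04, 0.01, 0
R0 = Σ lx·mx = 0 + 0.7316 + 0.524 + 0.5256 + 0.3456 + 0.076 + 0.0223 + 0 = 2.2251
R0 > 1, so the population is growing.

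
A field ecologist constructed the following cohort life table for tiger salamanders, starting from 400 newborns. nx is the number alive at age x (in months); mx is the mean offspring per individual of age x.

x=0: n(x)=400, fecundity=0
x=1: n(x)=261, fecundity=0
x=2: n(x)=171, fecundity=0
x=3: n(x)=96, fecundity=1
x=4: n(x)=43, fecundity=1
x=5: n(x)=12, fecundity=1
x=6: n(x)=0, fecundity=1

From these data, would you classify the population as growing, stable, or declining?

declining

lx = nx/n0 = nx/400: 1, 0.6525, 0.4275, 0.24, 0.1075, 0.03, 0
R0 = Σ lx·mx = 0 + 0 + 0 + 0.24 + 0.1075 + 0.03 + 0 = 0.3775
R0 < 1, so the population is declining.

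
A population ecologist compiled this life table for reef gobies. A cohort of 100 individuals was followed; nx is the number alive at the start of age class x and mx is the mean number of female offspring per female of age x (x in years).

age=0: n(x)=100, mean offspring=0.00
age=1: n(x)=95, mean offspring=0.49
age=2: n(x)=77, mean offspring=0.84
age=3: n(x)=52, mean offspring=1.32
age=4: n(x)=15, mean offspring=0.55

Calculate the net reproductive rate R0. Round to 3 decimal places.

lx = nx/n0 = nx/100: 1, 0.95, 0.77, 0.52, 0.15
lx·mx by age: 0, 0.4655, 0.6468, 0.6864, 0.0825
R0 = Σ lx·mx = 1.8812 → 1.881

1.881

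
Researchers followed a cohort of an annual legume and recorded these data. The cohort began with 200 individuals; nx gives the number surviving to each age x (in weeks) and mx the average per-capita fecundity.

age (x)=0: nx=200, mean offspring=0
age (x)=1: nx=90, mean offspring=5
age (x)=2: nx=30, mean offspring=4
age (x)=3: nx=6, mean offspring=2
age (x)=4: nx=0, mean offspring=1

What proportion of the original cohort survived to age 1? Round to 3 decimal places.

l_1 = n_1/n_0 = 90/200 = 0.45 → 0.450

0.450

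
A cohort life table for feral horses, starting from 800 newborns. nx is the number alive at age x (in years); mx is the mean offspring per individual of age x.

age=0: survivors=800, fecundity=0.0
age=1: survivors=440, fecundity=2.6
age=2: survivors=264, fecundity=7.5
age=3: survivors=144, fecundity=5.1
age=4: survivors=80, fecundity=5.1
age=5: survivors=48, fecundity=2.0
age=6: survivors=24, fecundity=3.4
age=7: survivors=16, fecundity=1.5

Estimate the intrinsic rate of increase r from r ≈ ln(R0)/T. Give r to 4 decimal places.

lx = nx/n0 = nx/800: 1, 0.55, 0.33, 0.18, 0.1, 0.06, 0.03, 0.02
R0 = Σ lx·mx = 0 + 1.43 + 2.475 + 0.918 + 0.51 + 0.12 + 0.102 + 0.03 = 5.585
Σ x·lx·mx = 12.596; T = 12.596/5.585 = 2.25533…
r ≈ ln(R0)/T = ln(5.585)/2.25533… = 0.762676… → 0.7627

0.7627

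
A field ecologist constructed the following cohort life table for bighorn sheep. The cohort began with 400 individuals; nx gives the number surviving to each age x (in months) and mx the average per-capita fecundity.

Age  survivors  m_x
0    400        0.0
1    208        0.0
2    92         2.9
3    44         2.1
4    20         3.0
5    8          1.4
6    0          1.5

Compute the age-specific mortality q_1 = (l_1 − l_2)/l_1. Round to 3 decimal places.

lx = nx/n0 = nx/400: 1, 0.52, 0.23, 0.11, 0.05, 0.02, 0
q_1 = (l_1 − l_2) / l_1 = (0.52 − 0.23) / 0.52
     = 0.29 / 0.52 = 0.557692… → 0.558

0.558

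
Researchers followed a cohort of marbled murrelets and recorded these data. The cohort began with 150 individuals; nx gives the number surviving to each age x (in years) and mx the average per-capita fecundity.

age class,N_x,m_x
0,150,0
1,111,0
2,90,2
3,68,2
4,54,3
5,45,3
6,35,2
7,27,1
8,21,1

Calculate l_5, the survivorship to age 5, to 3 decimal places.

0.300

l_5 = n_5/n_0 = 45/150 = 0.3 → 0.300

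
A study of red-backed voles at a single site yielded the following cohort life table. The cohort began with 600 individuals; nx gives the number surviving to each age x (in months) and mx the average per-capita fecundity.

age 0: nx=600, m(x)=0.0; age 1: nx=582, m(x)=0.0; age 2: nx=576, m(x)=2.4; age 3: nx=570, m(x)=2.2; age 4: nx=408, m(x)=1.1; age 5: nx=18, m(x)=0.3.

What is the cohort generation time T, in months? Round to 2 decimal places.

2.70

lx = nx/n0 = nx/600: 1, 0.97, 0.96, 0.95, 0.68, 0.03
lx·mx: 0, 0, 2.304, 2.09, 0.748, 0.009 → R0 = 5.151
x·lx·mx: 0, 0, 4.608, 6.27, 2.992, 0.045 → Σ = 13.915
T = 13.915 / 5.151 = 2.701417… → 2.70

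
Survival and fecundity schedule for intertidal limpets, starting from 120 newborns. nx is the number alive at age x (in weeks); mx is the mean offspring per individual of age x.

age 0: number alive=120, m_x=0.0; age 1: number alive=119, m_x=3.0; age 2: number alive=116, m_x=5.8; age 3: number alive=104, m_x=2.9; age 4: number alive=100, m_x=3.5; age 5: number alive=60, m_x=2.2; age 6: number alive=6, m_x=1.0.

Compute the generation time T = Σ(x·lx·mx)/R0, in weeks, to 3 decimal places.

2.585

lx = nx/n0 = nx/120: 1, 0.99167…, 0.96667…, 0.86667…, 0.83333…, 0.5, 0.05
lx·mx: 0, 2.975…, 5.606667…, 2.513333…, 2.916667…, 1.1, 0.05 → R0 = 15.161667…
x·lx·mx: 0, 2.975…, 11.213333…, 7.54…, 11.666667…, 5.5, 0.3 → Σ = 39.195…
T = 39.195… / 15.161667… = 2.585138… → 2.585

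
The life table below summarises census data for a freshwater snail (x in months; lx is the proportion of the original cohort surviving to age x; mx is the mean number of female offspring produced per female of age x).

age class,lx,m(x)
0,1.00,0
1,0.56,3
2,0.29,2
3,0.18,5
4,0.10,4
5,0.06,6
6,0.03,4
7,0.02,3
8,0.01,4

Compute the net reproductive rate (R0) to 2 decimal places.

4.14

lx·mx by age: 0, 1.68, 0.58, 0.9, 0.4, 0.36, 0.12, 0.06, 0.04
R0 = Σ lx·mx = 4.14 → 4.14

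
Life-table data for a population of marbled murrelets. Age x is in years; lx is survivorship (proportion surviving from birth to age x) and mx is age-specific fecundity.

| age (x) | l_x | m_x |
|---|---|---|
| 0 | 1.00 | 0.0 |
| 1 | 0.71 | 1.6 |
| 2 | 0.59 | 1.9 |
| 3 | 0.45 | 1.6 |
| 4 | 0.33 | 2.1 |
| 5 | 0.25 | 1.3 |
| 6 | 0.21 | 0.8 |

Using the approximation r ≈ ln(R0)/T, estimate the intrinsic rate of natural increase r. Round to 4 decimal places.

R0 = Σ lx·mx = 0 + 1.136 + 1.121 + 0.72 + 0.693 + 0.325 + 0.168 = 4.163
Σ x·lx·mx = 10.943; T = 10.943/4.163 = 2.62863…
r ≈ ln(R0)/T = ln(4.163)/2.62863… = 0.542577… → 0.5426

0.5426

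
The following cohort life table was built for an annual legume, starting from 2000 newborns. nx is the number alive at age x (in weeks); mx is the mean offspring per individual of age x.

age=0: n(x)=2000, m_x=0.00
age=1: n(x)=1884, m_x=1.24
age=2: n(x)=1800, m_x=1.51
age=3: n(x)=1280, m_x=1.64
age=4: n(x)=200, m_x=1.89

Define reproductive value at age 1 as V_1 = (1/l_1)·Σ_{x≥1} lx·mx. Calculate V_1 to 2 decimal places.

4.00

lx = nx/n0 = nx/2000: 1, 0.942, 0.9, 0.64, 0.1
lx·mx for x ≥ 1: 1.16808, 1.359, 1.0496, 0.189 → sum = 3.76568
V_1 = 3.76568 / l_1 = 3.76568 / 0.942 = 3.997537… → 4.00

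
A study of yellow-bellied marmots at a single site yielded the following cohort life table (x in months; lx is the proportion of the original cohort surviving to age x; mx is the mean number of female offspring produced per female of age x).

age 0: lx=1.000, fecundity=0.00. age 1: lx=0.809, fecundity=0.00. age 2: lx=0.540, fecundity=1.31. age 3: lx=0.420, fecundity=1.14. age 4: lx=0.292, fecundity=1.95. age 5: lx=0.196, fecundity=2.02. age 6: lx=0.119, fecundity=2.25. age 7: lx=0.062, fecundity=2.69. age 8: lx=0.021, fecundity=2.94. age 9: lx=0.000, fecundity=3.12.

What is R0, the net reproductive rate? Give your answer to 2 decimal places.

lx·mx by age: 0, 0, 0.7074, 0.4788, 0.5694, 0.39592, 0.26775, 0.16678, 0.06174, 0
R0 = Σ lx·mx = 2.64779 → 2.65

2.65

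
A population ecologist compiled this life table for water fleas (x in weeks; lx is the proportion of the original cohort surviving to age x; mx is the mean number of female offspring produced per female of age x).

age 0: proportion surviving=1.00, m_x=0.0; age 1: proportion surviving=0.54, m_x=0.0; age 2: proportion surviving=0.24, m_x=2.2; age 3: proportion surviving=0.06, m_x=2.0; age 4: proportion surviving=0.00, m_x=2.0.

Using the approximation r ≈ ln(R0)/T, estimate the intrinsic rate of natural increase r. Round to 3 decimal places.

R0 = Σ lx·mx = 0 + 0 + 0.528 + 0.12 + 0 = 0.648
Σ x·lx·mx = 1.416; T = 1.416/0.648 = 2.18519…
r ≈ ln(R0)/T = ln(0.648)/2.18519… = -0.19855… → -0.199

-0.199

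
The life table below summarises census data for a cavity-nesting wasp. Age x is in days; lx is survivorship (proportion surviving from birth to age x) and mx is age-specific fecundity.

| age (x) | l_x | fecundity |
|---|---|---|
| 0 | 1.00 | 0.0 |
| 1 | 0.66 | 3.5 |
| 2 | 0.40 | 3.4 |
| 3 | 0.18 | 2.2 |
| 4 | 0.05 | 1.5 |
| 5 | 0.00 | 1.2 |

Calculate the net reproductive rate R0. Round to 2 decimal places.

lx·mx by age: 0, 2.31, 1.36, 0.396, 0.075, 0
R0 = Σ lx·mx = 4.141 → 4.14

4.14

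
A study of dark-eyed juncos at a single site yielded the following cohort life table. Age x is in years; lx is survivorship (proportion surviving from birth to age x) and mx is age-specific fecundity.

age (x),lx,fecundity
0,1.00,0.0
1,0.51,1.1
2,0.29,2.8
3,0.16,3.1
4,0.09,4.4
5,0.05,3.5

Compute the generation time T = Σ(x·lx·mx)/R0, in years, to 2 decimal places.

lx·mx: 0, 0.561, 0.812, 0.496, 0.396, 0.175 → R0 = 2.44
x·lx·mx: 0, 0.561, 1.624, 1.488, 1.584, 0.875 → Σ = 6.132
T = 6.132 / 2.44 = 2.513115… → 2.51

2.51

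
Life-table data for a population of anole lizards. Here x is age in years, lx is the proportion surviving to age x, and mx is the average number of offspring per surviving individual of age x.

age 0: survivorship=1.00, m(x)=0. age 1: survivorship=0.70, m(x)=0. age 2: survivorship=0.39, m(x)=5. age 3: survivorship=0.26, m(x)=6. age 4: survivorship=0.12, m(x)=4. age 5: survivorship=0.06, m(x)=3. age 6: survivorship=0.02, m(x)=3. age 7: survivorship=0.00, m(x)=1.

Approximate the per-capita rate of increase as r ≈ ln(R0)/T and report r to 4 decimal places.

0.5188

R0 = Σ lx·mx = 0 + 0 + 1.95 + 1.56 + 0.48 + 0.18 + 0.06 + 0 = 4.23
Σ x·lx·mx = 11.76; T = 11.76/4.23 = 2.78014…
r ≈ ln(R0)/T = ln(4.23)/2.78014… = 0.518751… → 0.5188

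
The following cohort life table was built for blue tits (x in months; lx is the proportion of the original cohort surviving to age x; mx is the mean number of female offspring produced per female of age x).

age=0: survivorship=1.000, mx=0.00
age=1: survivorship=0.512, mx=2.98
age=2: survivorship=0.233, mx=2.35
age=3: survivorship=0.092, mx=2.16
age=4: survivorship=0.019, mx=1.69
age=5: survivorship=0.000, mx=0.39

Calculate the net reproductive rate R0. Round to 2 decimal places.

2.30

lx·mx by age: 0, 1.52576, 0.54755, 0.19872, 0.03211, 0
R0 = Σ lx·mx = 2.30414 → 2.30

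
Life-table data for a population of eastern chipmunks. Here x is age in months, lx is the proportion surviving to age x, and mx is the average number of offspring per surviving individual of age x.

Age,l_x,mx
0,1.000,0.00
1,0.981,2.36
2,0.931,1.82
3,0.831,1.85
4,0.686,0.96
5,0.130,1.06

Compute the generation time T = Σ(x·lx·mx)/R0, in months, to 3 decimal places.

lx·mx: 0, 2.31516, 1.69442, 1.53735, 0.65856, 0.1378 → R0 = 6.34329
x·lx·mx: 0, 2.31516, 3.38884, 4.61205, 2.63424, 0.689 → Σ = 13.63929
T = 13.63929 / 6.34329 = 2.150192… → 2.150

2.150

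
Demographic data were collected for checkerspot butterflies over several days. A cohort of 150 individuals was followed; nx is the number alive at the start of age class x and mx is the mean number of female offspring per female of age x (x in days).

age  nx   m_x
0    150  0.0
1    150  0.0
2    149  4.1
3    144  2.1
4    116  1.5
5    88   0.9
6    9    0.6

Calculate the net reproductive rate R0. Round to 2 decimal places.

7.81

lx = nx/n0 = nx/150: 1, 1, 0.99333…, 0.96, 0.77333…, 0.58667…, 0.06
lx·mx by age: 0, 0, 4.072667…, 2.016, 1.16…, 0.528…, 0.036
R0 = Σ lx·mx = 7.812667… → 7.81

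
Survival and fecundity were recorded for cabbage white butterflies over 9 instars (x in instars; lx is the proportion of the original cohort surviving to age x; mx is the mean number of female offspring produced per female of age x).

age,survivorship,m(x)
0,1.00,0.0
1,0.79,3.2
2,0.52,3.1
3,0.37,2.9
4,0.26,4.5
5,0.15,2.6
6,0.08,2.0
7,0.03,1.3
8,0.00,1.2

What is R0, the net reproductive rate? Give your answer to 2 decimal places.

lx·mx by age: 0, 2.528, 1.612, 1.073, 1.17, 0.39, 0.16, 0.039, 0
R0 = Σ lx·mx = 6.972 → 6.97

6.97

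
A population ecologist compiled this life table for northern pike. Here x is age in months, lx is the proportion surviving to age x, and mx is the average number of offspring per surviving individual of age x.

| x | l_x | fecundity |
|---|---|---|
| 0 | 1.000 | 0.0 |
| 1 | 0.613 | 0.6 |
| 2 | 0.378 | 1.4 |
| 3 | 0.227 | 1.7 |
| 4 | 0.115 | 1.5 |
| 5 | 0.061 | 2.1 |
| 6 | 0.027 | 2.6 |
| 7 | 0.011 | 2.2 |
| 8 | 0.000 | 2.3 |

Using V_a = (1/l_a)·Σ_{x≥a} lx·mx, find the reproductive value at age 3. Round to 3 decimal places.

3.440

lx·mx for x ≥ 3: 0.3859, 0.1725, 0.1281, 0.0702, 0.0242, 0 → sum = 0.7809
V_3 = 0.7809 / l_3 = 0.7809 / 0.227 = 3.440088… → 3.440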